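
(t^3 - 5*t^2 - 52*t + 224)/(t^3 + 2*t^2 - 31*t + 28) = (t - 8)/(t - 1)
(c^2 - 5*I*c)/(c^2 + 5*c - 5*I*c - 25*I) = c/(c + 5)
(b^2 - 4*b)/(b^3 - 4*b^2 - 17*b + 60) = b*(b - 4)/(b^3 - 4*b^2 - 17*b + 60)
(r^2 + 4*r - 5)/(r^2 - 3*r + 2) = (r + 5)/(r - 2)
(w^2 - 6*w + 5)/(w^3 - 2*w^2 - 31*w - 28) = (-w^2 + 6*w - 5)/(-w^3 + 2*w^2 + 31*w + 28)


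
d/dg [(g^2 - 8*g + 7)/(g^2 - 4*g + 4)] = 2*(2*g + 1)/(g^3 - 6*g^2 + 12*g - 8)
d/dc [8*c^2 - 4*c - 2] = 16*c - 4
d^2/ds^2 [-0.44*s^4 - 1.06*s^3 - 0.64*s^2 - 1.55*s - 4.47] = -5.28*s^2 - 6.36*s - 1.28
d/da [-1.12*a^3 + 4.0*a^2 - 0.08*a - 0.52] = -3.36*a^2 + 8.0*a - 0.08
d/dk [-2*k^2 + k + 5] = 1 - 4*k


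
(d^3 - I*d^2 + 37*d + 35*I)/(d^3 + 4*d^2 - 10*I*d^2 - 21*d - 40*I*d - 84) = (d^2 + 6*I*d - 5)/(d^2 + d*(4 - 3*I) - 12*I)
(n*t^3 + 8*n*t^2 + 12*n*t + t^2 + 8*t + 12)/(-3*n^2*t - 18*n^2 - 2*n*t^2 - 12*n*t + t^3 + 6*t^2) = (n*t^2 + 2*n*t + t + 2)/(-3*n^2 - 2*n*t + t^2)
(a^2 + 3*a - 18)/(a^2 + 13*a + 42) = (a - 3)/(a + 7)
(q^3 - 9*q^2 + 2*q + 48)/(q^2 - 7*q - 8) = (q^2 - q - 6)/(q + 1)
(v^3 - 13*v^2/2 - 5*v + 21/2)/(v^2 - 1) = (2*v^2 - 11*v - 21)/(2*(v + 1))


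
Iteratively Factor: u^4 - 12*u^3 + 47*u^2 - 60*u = (u - 4)*(u^3 - 8*u^2 + 15*u) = u*(u - 4)*(u^2 - 8*u + 15) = u*(u - 5)*(u - 4)*(u - 3)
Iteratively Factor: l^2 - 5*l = (l)*(l - 5)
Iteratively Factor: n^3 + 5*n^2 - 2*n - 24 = (n - 2)*(n^2 + 7*n + 12) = (n - 2)*(n + 4)*(n + 3)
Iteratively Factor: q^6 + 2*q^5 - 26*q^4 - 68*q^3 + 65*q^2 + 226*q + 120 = (q + 1)*(q^5 + q^4 - 27*q^3 - 41*q^2 + 106*q + 120) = (q - 5)*(q + 1)*(q^4 + 6*q^3 + 3*q^2 - 26*q - 24) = (q - 5)*(q + 1)*(q + 4)*(q^3 + 2*q^2 - 5*q - 6) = (q - 5)*(q + 1)^2*(q + 4)*(q^2 + q - 6) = (q - 5)*(q - 2)*(q + 1)^2*(q + 4)*(q + 3)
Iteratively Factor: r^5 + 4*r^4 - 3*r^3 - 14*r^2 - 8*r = (r - 2)*(r^4 + 6*r^3 + 9*r^2 + 4*r) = (r - 2)*(r + 4)*(r^3 + 2*r^2 + r) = (r - 2)*(r + 1)*(r + 4)*(r^2 + r) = r*(r - 2)*(r + 1)*(r + 4)*(r + 1)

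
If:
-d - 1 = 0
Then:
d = -1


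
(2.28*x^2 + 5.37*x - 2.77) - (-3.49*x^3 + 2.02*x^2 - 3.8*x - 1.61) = 3.49*x^3 + 0.26*x^2 + 9.17*x - 1.16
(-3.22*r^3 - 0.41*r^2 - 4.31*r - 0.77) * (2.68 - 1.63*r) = 5.2486*r^4 - 7.9613*r^3 + 5.9265*r^2 - 10.2957*r - 2.0636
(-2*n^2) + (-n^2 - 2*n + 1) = -3*n^2 - 2*n + 1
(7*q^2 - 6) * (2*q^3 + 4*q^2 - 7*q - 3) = 14*q^5 + 28*q^4 - 61*q^3 - 45*q^2 + 42*q + 18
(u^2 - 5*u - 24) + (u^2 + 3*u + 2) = 2*u^2 - 2*u - 22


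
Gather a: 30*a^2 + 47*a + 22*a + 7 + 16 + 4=30*a^2 + 69*a + 27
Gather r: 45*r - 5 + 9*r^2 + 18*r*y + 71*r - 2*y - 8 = 9*r^2 + r*(18*y + 116) - 2*y - 13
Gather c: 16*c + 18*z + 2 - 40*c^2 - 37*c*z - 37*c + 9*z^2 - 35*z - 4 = -40*c^2 + c*(-37*z - 21) + 9*z^2 - 17*z - 2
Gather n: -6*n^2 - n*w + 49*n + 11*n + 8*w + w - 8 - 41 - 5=-6*n^2 + n*(60 - w) + 9*w - 54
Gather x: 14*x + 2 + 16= 14*x + 18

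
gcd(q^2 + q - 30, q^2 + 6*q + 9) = 1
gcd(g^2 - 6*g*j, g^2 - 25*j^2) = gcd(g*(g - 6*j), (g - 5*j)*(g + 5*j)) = 1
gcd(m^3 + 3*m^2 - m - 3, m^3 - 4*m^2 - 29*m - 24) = m^2 + 4*m + 3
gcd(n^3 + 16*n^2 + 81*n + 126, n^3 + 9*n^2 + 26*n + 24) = n + 3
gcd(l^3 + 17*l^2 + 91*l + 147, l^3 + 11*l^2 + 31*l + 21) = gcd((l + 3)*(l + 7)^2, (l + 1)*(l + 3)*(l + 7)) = l^2 + 10*l + 21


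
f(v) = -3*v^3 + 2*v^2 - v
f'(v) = -9*v^2 + 4*v - 1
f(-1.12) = 7.84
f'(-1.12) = -16.77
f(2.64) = -43.90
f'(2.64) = -53.17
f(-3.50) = 156.62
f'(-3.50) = -125.25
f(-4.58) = 334.75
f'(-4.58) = -208.11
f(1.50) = -7.12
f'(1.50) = -15.25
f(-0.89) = 4.59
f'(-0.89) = -11.69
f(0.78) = -0.99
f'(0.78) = -3.36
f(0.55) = -0.44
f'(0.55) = -1.52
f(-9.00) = 2358.00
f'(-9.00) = -766.00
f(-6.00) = 726.00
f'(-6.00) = -349.00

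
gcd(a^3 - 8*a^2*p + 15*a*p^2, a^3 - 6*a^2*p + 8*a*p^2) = a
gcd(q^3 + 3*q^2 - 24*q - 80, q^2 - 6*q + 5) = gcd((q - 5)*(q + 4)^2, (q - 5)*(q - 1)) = q - 5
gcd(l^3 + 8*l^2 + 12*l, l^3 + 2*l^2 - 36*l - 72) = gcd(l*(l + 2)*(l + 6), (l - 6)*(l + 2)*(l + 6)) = l^2 + 8*l + 12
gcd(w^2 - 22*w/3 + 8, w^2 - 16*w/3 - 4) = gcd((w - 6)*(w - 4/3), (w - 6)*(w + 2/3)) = w - 6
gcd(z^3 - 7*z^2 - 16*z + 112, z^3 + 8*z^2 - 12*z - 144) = z - 4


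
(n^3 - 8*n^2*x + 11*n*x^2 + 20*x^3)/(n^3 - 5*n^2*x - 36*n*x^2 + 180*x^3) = (-n^2 + 3*n*x + 4*x^2)/(-n^2 + 36*x^2)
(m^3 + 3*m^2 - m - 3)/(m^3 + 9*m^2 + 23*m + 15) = (m - 1)/(m + 5)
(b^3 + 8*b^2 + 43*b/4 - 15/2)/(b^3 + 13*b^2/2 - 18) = (4*b^2 + 8*b - 5)/(2*(2*b^2 + b - 6))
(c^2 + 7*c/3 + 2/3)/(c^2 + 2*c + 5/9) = 3*(c + 2)/(3*c + 5)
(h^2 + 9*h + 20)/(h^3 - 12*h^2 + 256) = (h + 5)/(h^2 - 16*h + 64)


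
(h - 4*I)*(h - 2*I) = h^2 - 6*I*h - 8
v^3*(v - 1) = v^4 - v^3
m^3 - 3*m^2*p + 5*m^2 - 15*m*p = m*(m + 5)*(m - 3*p)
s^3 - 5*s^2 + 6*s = s*(s - 3)*(s - 2)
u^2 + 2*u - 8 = (u - 2)*(u + 4)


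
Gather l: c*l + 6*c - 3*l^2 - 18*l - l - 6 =6*c - 3*l^2 + l*(c - 19) - 6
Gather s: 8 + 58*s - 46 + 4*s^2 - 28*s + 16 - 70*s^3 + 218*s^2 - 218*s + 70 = -70*s^3 + 222*s^2 - 188*s + 48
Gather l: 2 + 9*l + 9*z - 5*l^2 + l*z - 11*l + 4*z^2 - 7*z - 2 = -5*l^2 + l*(z - 2) + 4*z^2 + 2*z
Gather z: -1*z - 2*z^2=-2*z^2 - z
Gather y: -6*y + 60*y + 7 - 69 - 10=54*y - 72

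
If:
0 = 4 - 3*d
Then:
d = 4/3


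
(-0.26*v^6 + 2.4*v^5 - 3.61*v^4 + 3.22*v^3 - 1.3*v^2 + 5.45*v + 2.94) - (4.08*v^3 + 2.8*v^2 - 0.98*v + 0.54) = -0.26*v^6 + 2.4*v^5 - 3.61*v^4 - 0.86*v^3 - 4.1*v^2 + 6.43*v + 2.4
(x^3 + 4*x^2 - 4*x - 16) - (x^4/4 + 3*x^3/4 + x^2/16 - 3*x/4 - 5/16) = -x^4/4 + x^3/4 + 63*x^2/16 - 13*x/4 - 251/16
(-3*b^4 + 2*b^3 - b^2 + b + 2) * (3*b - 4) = -9*b^5 + 18*b^4 - 11*b^3 + 7*b^2 + 2*b - 8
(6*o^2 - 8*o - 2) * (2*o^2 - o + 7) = 12*o^4 - 22*o^3 + 46*o^2 - 54*o - 14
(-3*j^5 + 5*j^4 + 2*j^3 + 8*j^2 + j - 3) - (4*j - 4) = -3*j^5 + 5*j^4 + 2*j^3 + 8*j^2 - 3*j + 1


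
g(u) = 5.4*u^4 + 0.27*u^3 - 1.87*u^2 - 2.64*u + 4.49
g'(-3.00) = -567.33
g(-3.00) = 425.69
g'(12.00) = 37393.92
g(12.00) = 112144.49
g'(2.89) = 514.69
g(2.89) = 364.45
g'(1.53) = 70.90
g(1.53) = 26.63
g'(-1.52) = -70.94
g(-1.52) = 32.06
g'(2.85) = 493.30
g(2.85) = 344.29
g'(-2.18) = -214.42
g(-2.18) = 120.52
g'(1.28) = 39.20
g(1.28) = 13.11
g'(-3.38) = -814.82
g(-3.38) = 686.42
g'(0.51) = -1.47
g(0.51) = 3.06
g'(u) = 21.6*u^3 + 0.81*u^2 - 3.74*u - 2.64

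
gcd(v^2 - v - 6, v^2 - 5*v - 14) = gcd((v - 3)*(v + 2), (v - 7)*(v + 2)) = v + 2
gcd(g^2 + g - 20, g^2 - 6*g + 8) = g - 4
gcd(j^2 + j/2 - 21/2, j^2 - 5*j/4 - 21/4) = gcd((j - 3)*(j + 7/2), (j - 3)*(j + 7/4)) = j - 3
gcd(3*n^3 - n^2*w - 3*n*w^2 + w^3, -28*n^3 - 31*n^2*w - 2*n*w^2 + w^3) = n + w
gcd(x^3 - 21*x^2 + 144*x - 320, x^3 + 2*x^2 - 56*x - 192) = x - 8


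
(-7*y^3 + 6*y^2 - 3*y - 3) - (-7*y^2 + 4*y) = -7*y^3 + 13*y^2 - 7*y - 3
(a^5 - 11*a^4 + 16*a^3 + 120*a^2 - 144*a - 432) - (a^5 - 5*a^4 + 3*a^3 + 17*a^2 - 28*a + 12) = -6*a^4 + 13*a^3 + 103*a^2 - 116*a - 444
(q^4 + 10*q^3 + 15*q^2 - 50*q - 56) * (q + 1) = q^5 + 11*q^4 + 25*q^3 - 35*q^2 - 106*q - 56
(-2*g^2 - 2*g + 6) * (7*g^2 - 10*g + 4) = -14*g^4 + 6*g^3 + 54*g^2 - 68*g + 24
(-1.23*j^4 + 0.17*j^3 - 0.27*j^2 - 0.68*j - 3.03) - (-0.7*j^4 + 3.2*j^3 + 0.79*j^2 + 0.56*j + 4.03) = -0.53*j^4 - 3.03*j^3 - 1.06*j^2 - 1.24*j - 7.06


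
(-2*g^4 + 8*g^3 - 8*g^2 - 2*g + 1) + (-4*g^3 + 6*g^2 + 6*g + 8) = -2*g^4 + 4*g^3 - 2*g^2 + 4*g + 9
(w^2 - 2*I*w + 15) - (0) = w^2 - 2*I*w + 15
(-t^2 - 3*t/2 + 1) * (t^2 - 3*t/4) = -t^4 - 3*t^3/4 + 17*t^2/8 - 3*t/4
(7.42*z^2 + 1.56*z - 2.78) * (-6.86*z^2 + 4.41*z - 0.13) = -50.9012*z^4 + 22.0206*z^3 + 24.9858*z^2 - 12.4626*z + 0.3614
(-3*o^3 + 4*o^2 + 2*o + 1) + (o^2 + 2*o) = -3*o^3 + 5*o^2 + 4*o + 1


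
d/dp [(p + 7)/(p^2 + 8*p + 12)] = (p^2 + 8*p - 2*(p + 4)*(p + 7) + 12)/(p^2 + 8*p + 12)^2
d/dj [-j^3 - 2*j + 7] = -3*j^2 - 2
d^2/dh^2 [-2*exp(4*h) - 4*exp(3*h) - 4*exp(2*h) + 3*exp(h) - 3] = (-32*exp(3*h) - 36*exp(2*h) - 16*exp(h) + 3)*exp(h)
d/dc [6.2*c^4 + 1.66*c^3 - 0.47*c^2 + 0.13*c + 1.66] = 24.8*c^3 + 4.98*c^2 - 0.94*c + 0.13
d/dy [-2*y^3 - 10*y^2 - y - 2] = -6*y^2 - 20*y - 1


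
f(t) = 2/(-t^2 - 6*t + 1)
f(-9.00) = -0.08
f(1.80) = -0.15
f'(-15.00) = 0.00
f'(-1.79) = 0.07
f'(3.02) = 0.03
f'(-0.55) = 0.61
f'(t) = 2*(2*t + 6)/(-t^2 - 6*t + 1)^2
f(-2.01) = 0.22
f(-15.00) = -0.01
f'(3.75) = 0.02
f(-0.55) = 0.50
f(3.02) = -0.08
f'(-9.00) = -0.04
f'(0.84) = 0.68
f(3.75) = -0.06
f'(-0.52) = 0.67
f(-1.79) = 0.23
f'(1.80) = 0.11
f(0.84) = -0.42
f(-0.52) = 0.52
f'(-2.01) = 0.05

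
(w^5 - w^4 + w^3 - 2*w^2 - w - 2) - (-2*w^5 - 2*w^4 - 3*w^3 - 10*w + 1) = 3*w^5 + w^4 + 4*w^3 - 2*w^2 + 9*w - 3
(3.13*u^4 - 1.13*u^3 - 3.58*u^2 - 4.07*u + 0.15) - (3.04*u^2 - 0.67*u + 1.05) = 3.13*u^4 - 1.13*u^3 - 6.62*u^2 - 3.4*u - 0.9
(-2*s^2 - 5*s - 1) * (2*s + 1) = -4*s^3 - 12*s^2 - 7*s - 1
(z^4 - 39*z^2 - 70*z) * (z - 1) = z^5 - z^4 - 39*z^3 - 31*z^2 + 70*z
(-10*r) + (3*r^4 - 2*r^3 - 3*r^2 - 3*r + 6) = 3*r^4 - 2*r^3 - 3*r^2 - 13*r + 6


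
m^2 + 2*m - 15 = (m - 3)*(m + 5)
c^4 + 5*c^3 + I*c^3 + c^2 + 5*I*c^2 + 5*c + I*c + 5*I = (c + 5)*(c - I)*(c + I)^2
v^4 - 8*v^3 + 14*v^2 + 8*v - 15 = (v - 5)*(v - 3)*(v - 1)*(v + 1)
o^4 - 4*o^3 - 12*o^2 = o^2*(o - 6)*(o + 2)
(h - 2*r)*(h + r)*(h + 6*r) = h^3 + 5*h^2*r - 8*h*r^2 - 12*r^3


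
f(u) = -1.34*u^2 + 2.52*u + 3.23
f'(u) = 2.52 - 2.68*u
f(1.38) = 4.16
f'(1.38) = -1.18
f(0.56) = 4.22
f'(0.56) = 1.02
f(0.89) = 4.41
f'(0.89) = 0.13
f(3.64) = -5.35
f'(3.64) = -7.24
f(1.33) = 4.21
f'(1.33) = -1.04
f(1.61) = 3.81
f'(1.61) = -1.79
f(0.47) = 4.12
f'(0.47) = 1.26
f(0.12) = 3.51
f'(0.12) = 2.20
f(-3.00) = -16.39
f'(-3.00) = 10.56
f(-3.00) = -16.39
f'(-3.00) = 10.56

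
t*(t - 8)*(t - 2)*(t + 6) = t^4 - 4*t^3 - 44*t^2 + 96*t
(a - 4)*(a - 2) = a^2 - 6*a + 8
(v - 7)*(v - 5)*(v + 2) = v^3 - 10*v^2 + 11*v + 70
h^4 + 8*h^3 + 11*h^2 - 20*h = h*(h - 1)*(h + 4)*(h + 5)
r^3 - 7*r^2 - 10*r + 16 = (r - 8)*(r - 1)*(r + 2)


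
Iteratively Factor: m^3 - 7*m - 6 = (m + 1)*(m^2 - m - 6) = (m + 1)*(m + 2)*(m - 3)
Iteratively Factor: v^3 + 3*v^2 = (v)*(v^2 + 3*v) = v^2*(v + 3)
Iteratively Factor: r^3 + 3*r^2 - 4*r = (r - 1)*(r^2 + 4*r) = (r - 1)*(r + 4)*(r)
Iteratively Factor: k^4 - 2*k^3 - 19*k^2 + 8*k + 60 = (k + 3)*(k^3 - 5*k^2 - 4*k + 20) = (k - 5)*(k + 3)*(k^2 - 4) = (k - 5)*(k + 2)*(k + 3)*(k - 2)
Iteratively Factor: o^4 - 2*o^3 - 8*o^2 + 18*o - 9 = (o - 1)*(o^3 - o^2 - 9*o + 9) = (o - 1)^2*(o^2 - 9) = (o - 3)*(o - 1)^2*(o + 3)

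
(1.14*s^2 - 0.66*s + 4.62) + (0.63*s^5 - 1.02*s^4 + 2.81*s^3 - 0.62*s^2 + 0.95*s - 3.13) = 0.63*s^5 - 1.02*s^4 + 2.81*s^3 + 0.52*s^2 + 0.29*s + 1.49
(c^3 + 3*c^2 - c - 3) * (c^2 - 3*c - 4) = c^5 - 14*c^3 - 12*c^2 + 13*c + 12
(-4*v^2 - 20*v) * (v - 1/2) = -4*v^3 - 18*v^2 + 10*v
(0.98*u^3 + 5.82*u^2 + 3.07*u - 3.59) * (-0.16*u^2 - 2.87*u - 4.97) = -0.1568*u^5 - 3.7438*u^4 - 22.0652*u^3 - 37.1619*u^2 - 4.9546*u + 17.8423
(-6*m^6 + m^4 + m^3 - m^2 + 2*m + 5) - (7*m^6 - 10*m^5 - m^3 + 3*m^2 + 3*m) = -13*m^6 + 10*m^5 + m^4 + 2*m^3 - 4*m^2 - m + 5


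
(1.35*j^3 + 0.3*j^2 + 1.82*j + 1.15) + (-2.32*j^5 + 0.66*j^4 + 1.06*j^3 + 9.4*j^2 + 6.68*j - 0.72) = -2.32*j^5 + 0.66*j^4 + 2.41*j^3 + 9.7*j^2 + 8.5*j + 0.43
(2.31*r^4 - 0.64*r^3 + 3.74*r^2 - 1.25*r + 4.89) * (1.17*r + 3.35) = 2.7027*r^5 + 6.9897*r^4 + 2.2318*r^3 + 11.0665*r^2 + 1.5338*r + 16.3815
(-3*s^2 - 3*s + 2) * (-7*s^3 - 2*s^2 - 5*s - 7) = 21*s^5 + 27*s^4 + 7*s^3 + 32*s^2 + 11*s - 14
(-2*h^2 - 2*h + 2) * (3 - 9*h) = 18*h^3 + 12*h^2 - 24*h + 6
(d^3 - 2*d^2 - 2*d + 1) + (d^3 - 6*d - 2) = 2*d^3 - 2*d^2 - 8*d - 1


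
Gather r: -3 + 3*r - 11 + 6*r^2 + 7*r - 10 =6*r^2 + 10*r - 24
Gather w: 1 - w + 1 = 2 - w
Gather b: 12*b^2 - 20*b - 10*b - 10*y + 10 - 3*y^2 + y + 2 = 12*b^2 - 30*b - 3*y^2 - 9*y + 12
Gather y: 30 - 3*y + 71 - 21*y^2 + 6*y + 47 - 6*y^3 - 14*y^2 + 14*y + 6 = -6*y^3 - 35*y^2 + 17*y + 154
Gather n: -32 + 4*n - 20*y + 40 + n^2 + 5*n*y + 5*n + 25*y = n^2 + n*(5*y + 9) + 5*y + 8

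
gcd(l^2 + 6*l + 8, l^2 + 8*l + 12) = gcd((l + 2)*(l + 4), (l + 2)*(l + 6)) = l + 2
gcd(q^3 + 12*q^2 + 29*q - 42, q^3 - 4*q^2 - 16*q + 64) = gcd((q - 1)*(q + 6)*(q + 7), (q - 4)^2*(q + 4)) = 1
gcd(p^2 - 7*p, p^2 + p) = p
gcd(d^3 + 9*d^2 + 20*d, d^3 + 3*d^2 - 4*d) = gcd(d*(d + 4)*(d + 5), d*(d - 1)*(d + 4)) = d^2 + 4*d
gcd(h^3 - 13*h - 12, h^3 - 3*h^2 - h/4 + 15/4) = h + 1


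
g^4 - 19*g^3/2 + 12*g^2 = g^2*(g - 8)*(g - 3/2)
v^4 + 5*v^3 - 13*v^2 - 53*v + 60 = (v - 3)*(v - 1)*(v + 4)*(v + 5)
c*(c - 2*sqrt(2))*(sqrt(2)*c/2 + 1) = sqrt(2)*c^3/2 - c^2 - 2*sqrt(2)*c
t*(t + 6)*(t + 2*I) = t^3 + 6*t^2 + 2*I*t^2 + 12*I*t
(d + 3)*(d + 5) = d^2 + 8*d + 15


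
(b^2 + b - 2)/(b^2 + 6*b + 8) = (b - 1)/(b + 4)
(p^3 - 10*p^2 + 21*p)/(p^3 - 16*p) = (p^2 - 10*p + 21)/(p^2 - 16)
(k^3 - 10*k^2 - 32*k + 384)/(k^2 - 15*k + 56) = (k^2 - 2*k - 48)/(k - 7)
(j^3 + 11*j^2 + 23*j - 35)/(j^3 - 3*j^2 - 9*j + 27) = (j^3 + 11*j^2 + 23*j - 35)/(j^3 - 3*j^2 - 9*j + 27)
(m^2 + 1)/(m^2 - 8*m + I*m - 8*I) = (m - I)/(m - 8)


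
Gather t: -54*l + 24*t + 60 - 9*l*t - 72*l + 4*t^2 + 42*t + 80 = -126*l + 4*t^2 + t*(66 - 9*l) + 140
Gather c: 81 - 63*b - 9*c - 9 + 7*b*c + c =-63*b + c*(7*b - 8) + 72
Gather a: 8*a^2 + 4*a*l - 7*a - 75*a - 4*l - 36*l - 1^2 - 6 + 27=8*a^2 + a*(4*l - 82) - 40*l + 20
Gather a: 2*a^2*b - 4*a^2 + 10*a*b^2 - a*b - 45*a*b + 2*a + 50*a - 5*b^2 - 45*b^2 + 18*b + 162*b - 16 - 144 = a^2*(2*b - 4) + a*(10*b^2 - 46*b + 52) - 50*b^2 + 180*b - 160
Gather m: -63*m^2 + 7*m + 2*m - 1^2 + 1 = -63*m^2 + 9*m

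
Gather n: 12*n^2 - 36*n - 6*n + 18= 12*n^2 - 42*n + 18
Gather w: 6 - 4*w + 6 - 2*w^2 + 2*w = -2*w^2 - 2*w + 12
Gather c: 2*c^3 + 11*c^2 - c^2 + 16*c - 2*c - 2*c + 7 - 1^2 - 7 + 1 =2*c^3 + 10*c^2 + 12*c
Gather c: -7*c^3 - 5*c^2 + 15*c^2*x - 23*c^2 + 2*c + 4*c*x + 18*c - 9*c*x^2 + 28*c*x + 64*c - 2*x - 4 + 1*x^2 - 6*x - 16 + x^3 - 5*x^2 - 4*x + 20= -7*c^3 + c^2*(15*x - 28) + c*(-9*x^2 + 32*x + 84) + x^3 - 4*x^2 - 12*x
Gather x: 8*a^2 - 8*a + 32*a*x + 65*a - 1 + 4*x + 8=8*a^2 + 57*a + x*(32*a + 4) + 7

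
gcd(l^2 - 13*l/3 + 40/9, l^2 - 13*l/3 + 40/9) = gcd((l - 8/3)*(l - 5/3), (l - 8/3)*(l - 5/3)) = l^2 - 13*l/3 + 40/9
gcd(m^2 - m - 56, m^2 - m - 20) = 1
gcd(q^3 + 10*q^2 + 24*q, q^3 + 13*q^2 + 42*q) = q^2 + 6*q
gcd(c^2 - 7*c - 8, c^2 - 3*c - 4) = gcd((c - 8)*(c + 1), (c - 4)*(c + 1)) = c + 1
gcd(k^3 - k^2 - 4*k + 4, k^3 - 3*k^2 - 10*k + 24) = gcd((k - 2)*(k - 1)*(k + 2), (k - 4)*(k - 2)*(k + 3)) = k - 2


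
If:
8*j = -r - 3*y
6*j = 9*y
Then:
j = 3*y/2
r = -15*y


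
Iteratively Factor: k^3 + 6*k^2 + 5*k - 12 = (k - 1)*(k^2 + 7*k + 12) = (k - 1)*(k + 3)*(k + 4)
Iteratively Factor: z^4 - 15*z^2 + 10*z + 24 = (z + 1)*(z^3 - z^2 - 14*z + 24) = (z - 3)*(z + 1)*(z^2 + 2*z - 8) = (z - 3)*(z + 1)*(z + 4)*(z - 2)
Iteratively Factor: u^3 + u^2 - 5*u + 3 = (u - 1)*(u^2 + 2*u - 3) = (u - 1)*(u + 3)*(u - 1)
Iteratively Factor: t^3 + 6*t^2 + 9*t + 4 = (t + 1)*(t^2 + 5*t + 4) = (t + 1)*(t + 4)*(t + 1)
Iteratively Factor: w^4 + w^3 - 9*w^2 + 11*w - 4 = (w - 1)*(w^3 + 2*w^2 - 7*w + 4) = (w - 1)*(w + 4)*(w^2 - 2*w + 1) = (w - 1)^2*(w + 4)*(w - 1)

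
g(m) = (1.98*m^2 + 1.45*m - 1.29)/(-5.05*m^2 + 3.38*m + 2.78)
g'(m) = (3.96*m + 1.45)/(-5.05*m^2 + 3.38*m + 2.78) + (10.1*m - 3.38)*(1.98*m^2 + 1.45*m - 1.29)/(-5.05*m^2 + 3.38*m + 2.78)^2 = (14.0149*m^2 - 2.0202*m + 8.3912)/(25.5025*m^4 - 34.138*m^3 - 16.6536*m^2 + 18.7928*m + 7.7284)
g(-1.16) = 0.04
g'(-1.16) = 0.47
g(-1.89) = -0.14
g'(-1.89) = 0.13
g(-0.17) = -0.72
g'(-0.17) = 2.15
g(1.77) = -1.06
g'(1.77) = 0.98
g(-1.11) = 0.06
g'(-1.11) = 0.54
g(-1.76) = -0.12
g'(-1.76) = 0.16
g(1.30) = -2.90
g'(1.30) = 15.91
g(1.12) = 12.20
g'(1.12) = 444.77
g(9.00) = -0.46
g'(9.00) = 0.01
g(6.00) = -0.50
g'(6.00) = 0.02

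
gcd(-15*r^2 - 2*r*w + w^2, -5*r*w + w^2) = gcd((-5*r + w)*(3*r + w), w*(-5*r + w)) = 5*r - w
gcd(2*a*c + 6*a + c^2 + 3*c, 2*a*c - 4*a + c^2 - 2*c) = 2*a + c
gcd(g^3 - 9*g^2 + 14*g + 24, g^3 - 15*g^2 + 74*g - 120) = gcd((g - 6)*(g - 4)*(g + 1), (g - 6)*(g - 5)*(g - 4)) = g^2 - 10*g + 24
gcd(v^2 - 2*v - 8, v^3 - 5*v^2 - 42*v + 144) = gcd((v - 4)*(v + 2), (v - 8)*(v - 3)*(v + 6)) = 1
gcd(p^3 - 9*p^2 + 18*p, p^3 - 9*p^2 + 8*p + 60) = p - 6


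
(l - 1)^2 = l^2 - 2*l + 1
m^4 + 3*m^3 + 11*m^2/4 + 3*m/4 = m*(m + 1/2)*(m + 1)*(m + 3/2)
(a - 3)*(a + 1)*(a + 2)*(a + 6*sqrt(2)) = a^4 + 6*sqrt(2)*a^3 - 7*a^2 - 42*sqrt(2)*a - 6*a - 36*sqrt(2)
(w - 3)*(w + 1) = w^2 - 2*w - 3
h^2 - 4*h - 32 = (h - 8)*(h + 4)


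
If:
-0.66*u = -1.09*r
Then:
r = 0.605504587155963*u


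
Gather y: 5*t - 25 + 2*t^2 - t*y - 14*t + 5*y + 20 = 2*t^2 - 9*t + y*(5 - t) - 5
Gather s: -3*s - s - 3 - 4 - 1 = -4*s - 8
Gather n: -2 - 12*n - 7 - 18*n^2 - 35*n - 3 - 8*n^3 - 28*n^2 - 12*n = -8*n^3 - 46*n^2 - 59*n - 12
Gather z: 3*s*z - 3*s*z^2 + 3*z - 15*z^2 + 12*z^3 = 12*z^3 + z^2*(-3*s - 15) + z*(3*s + 3)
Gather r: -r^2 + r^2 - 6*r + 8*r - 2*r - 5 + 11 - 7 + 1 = 0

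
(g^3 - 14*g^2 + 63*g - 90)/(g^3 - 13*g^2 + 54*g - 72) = (g - 5)/(g - 4)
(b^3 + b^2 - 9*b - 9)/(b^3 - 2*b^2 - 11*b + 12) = (b^2 - 2*b - 3)/(b^2 - 5*b + 4)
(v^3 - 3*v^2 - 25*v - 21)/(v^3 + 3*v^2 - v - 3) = (v - 7)/(v - 1)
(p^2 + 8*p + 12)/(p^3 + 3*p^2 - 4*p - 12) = (p + 6)/(p^2 + p - 6)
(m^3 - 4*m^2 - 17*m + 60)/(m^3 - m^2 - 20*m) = (m - 3)/m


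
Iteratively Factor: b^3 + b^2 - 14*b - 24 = (b - 4)*(b^2 + 5*b + 6) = (b - 4)*(b + 2)*(b + 3)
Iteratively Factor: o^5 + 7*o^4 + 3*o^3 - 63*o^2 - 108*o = (o - 3)*(o^4 + 10*o^3 + 33*o^2 + 36*o) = o*(o - 3)*(o^3 + 10*o^2 + 33*o + 36) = o*(o - 3)*(o + 3)*(o^2 + 7*o + 12) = o*(o - 3)*(o + 3)^2*(o + 4)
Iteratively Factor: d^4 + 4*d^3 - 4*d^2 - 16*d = (d - 2)*(d^3 + 6*d^2 + 8*d) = d*(d - 2)*(d^2 + 6*d + 8) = d*(d - 2)*(d + 2)*(d + 4)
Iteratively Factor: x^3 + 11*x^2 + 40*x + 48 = (x + 3)*(x^2 + 8*x + 16) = (x + 3)*(x + 4)*(x + 4)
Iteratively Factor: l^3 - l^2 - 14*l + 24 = (l - 3)*(l^2 + 2*l - 8) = (l - 3)*(l - 2)*(l + 4)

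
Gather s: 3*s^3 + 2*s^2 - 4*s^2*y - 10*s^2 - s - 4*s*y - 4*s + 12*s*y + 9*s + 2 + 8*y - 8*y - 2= 3*s^3 + s^2*(-4*y - 8) + s*(8*y + 4)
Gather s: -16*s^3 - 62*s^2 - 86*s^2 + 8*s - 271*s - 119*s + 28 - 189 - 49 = -16*s^3 - 148*s^2 - 382*s - 210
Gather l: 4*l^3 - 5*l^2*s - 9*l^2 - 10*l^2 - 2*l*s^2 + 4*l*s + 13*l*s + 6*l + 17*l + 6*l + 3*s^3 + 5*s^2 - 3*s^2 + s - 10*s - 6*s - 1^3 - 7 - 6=4*l^3 + l^2*(-5*s - 19) + l*(-2*s^2 + 17*s + 29) + 3*s^3 + 2*s^2 - 15*s - 14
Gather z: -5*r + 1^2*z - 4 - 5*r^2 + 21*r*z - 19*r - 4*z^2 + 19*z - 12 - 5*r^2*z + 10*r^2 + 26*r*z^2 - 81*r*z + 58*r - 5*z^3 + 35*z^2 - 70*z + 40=5*r^2 + 34*r - 5*z^3 + z^2*(26*r + 31) + z*(-5*r^2 - 60*r - 50) + 24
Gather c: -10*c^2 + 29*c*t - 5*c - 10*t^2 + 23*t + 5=-10*c^2 + c*(29*t - 5) - 10*t^2 + 23*t + 5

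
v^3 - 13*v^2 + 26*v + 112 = (v - 8)*(v - 7)*(v + 2)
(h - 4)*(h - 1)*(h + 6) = h^3 + h^2 - 26*h + 24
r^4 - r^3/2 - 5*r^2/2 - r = r*(r - 2)*(r + 1/2)*(r + 1)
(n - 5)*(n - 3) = n^2 - 8*n + 15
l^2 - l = l*(l - 1)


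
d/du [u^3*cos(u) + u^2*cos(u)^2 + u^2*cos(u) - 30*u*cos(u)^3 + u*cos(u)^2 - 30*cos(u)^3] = -u^3*sin(u) - u^2*sin(u) - u^2*sin(2*u) + 3*u^2*cos(u) + 90*u*sin(u)*cos(u)^2 - u*sin(2*u) + 2*u*cos(u)^2 + 2*u*cos(u) + 90*sin(u)*cos(u)^2 - 30*cos(u)^3 + cos(u)^2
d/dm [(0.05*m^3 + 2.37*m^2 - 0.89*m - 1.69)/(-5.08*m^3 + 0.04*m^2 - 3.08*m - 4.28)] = (-1.11022302462516e-16*m^5 + 12.0416*m^4 - 9.3504*m^3 - 33.6616*m^2 - 20.152*m - 1.396)/(25.8064*m^6 - 0.4064*m^5 + 31.2944*m^4 + 43.2384*m^3 + 9.144*m^2 + 26.3648*m + 18.3184)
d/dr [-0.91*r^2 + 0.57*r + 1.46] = 0.57 - 1.82*r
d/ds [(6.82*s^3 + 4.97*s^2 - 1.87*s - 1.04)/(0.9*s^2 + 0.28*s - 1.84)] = (6.138*s^4 + 3.8192*s^3 - 34.5718*s^2 - 16.4176*s + 3.732)/(0.81*s^4 + 0.504*s^3 - 3.2336*s^2 - 1.0304*s + 3.3856)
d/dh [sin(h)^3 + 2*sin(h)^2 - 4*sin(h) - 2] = (3*sin(h)^2 + 4*sin(h) - 4)*cos(h)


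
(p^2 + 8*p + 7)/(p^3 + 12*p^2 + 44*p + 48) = (p^2 + 8*p + 7)/(p^3 + 12*p^2 + 44*p + 48)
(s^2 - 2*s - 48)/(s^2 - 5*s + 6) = (s^2 - 2*s - 48)/(s^2 - 5*s + 6)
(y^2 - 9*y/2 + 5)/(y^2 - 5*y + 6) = (y - 5/2)/(y - 3)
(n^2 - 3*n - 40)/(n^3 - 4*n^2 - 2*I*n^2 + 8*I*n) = (n^2 - 3*n - 40)/(n*(n^2 - 4*n - 2*I*n + 8*I))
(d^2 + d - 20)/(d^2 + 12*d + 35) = (d - 4)/(d + 7)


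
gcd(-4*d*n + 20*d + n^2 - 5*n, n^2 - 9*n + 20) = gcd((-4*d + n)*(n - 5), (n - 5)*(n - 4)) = n - 5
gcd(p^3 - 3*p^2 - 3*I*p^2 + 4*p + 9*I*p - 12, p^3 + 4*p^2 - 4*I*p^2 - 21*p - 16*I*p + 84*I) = p^2 + p*(-3 - 4*I) + 12*I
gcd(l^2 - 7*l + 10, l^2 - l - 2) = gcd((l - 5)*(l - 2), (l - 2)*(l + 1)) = l - 2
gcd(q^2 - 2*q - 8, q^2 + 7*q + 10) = q + 2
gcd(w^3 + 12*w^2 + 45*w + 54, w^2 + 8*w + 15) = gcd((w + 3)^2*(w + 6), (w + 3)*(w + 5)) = w + 3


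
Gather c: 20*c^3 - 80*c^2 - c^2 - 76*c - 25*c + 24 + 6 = 20*c^3 - 81*c^2 - 101*c + 30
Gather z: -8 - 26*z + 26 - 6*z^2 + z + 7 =-6*z^2 - 25*z + 25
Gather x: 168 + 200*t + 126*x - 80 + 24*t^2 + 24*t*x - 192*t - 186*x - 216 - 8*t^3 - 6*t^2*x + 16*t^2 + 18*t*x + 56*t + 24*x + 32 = -8*t^3 + 40*t^2 + 64*t + x*(-6*t^2 + 42*t - 36) - 96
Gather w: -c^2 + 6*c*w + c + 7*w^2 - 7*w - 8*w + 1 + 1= -c^2 + c + 7*w^2 + w*(6*c - 15) + 2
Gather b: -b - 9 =-b - 9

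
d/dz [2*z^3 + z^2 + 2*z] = 6*z^2 + 2*z + 2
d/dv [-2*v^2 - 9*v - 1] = -4*v - 9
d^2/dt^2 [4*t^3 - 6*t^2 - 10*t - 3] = 24*t - 12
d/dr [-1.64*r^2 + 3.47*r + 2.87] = 3.47 - 3.28*r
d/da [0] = 0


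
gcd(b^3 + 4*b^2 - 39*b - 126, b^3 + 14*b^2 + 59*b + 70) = b + 7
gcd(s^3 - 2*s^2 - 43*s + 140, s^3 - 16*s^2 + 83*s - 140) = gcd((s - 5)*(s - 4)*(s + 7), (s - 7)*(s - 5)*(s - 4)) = s^2 - 9*s + 20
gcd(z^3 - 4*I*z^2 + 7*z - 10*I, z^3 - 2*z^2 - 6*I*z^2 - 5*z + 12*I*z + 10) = z^2 - 6*I*z - 5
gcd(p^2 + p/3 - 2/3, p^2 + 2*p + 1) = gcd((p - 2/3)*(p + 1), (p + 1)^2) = p + 1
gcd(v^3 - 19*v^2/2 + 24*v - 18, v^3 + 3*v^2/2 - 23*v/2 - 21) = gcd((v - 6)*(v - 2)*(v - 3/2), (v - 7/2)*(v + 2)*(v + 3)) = 1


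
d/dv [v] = 1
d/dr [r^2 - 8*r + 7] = 2*r - 8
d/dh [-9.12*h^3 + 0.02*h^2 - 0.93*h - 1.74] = -27.36*h^2 + 0.04*h - 0.93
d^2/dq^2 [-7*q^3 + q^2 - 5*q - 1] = 2 - 42*q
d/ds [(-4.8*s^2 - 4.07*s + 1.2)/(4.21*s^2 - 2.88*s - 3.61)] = (30.9587*s^2 + 24.552*s + 18.1487)/(17.7241*s^4 - 24.2496*s^3 - 22.1018*s^2 + 20.7936*s + 13.0321)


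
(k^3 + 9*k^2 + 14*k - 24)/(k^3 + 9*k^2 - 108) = (k^2 + 3*k - 4)/(k^2 + 3*k - 18)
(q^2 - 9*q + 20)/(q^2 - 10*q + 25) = (q - 4)/(q - 5)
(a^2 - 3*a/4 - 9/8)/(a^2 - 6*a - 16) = (-8*a^2 + 6*a + 9)/(8*(-a^2 + 6*a + 16))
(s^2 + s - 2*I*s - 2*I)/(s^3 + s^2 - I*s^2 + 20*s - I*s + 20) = (s - 2*I)/(s^2 - I*s + 20)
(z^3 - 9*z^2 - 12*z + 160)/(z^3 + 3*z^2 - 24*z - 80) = (z - 8)/(z + 4)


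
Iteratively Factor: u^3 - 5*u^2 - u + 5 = (u - 1)*(u^2 - 4*u - 5) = (u - 5)*(u - 1)*(u + 1)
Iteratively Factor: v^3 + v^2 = (v)*(v^2 + v) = v*(v + 1)*(v)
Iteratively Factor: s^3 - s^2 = (s)*(s^2 - s) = s^2*(s - 1)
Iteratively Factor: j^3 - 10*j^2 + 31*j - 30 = (j - 5)*(j^2 - 5*j + 6) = (j - 5)*(j - 2)*(j - 3)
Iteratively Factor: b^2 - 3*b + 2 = (b - 1)*(b - 2)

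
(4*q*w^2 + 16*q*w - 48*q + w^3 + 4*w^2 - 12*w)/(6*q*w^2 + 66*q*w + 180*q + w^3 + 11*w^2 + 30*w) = (4*q*w - 8*q + w^2 - 2*w)/(6*q*w + 30*q + w^2 + 5*w)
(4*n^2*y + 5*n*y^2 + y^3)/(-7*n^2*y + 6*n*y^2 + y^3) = (4*n^2 + 5*n*y + y^2)/(-7*n^2 + 6*n*y + y^2)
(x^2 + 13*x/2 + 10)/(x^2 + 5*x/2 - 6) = (2*x + 5)/(2*x - 3)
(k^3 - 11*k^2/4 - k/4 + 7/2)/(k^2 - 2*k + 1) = (4*k^3 - 11*k^2 - k + 14)/(4*(k^2 - 2*k + 1))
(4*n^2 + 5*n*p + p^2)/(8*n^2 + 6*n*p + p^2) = (n + p)/(2*n + p)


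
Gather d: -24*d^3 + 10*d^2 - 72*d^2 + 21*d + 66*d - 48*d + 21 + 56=-24*d^3 - 62*d^2 + 39*d + 77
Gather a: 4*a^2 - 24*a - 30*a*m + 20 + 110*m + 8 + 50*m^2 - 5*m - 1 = 4*a^2 + a*(-30*m - 24) + 50*m^2 + 105*m + 27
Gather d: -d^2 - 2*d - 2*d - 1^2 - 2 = -d^2 - 4*d - 3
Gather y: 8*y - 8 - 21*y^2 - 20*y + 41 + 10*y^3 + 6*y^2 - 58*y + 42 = 10*y^3 - 15*y^2 - 70*y + 75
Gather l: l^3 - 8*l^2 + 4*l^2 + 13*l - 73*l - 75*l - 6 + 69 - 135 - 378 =l^3 - 4*l^2 - 135*l - 450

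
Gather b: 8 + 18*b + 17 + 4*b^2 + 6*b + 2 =4*b^2 + 24*b + 27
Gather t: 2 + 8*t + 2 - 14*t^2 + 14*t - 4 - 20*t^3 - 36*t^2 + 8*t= -20*t^3 - 50*t^2 + 30*t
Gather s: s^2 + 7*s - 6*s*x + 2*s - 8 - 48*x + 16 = s^2 + s*(9 - 6*x) - 48*x + 8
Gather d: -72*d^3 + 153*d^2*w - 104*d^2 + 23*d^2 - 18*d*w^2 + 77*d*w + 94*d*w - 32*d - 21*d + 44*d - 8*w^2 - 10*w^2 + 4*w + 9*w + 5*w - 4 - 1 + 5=-72*d^3 + d^2*(153*w - 81) + d*(-18*w^2 + 171*w - 9) - 18*w^2 + 18*w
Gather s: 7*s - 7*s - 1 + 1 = 0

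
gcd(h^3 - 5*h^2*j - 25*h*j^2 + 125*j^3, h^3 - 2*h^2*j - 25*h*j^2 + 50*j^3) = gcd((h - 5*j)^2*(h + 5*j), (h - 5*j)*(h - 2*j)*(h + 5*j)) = h^2 - 25*j^2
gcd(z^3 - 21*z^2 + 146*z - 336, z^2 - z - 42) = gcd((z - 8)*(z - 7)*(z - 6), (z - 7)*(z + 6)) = z - 7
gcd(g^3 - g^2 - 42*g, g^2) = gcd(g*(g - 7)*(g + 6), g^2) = g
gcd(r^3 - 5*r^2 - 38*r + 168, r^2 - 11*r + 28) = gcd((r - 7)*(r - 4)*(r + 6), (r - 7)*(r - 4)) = r^2 - 11*r + 28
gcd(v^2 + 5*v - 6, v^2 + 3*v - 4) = v - 1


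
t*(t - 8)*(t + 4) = t^3 - 4*t^2 - 32*t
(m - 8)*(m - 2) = m^2 - 10*m + 16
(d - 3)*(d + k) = d^2 + d*k - 3*d - 3*k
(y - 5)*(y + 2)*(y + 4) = y^3 + y^2 - 22*y - 40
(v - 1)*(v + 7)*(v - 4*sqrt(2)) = v^3 - 4*sqrt(2)*v^2 + 6*v^2 - 24*sqrt(2)*v - 7*v + 28*sqrt(2)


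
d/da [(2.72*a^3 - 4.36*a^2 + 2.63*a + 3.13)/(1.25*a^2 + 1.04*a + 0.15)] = (3.4*a^4 + 5.6576*a^3 - 6.5979*a^2 - 9.133*a - 2.8607)/(1.5625*a^4 + 2.6*a^3 + 1.4566*a^2 + 0.312*a + 0.0225)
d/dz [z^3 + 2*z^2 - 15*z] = 3*z^2 + 4*z - 15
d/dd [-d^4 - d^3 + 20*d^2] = d*(-4*d^2 - 3*d + 40)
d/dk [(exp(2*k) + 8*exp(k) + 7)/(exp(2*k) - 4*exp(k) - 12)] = (-12*exp(2*k) - 38*exp(k) - 68)*exp(k)/(exp(4*k) - 8*exp(3*k) - 8*exp(2*k) + 96*exp(k) + 144)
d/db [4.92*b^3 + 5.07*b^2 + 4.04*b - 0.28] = 14.76*b^2 + 10.14*b + 4.04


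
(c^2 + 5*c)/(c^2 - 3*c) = (c + 5)/(c - 3)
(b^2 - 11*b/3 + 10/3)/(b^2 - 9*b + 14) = (b - 5/3)/(b - 7)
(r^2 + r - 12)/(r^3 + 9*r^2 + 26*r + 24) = (r - 3)/(r^2 + 5*r + 6)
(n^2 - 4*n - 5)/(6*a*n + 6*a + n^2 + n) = (n - 5)/(6*a + n)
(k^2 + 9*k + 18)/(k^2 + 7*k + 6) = (k + 3)/(k + 1)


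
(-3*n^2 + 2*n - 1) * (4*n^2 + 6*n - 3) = -12*n^4 - 10*n^3 + 17*n^2 - 12*n + 3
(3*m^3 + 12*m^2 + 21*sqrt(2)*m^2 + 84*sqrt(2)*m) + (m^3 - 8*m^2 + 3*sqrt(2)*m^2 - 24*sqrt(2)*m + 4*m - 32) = 4*m^3 + 4*m^2 + 24*sqrt(2)*m^2 + 4*m + 60*sqrt(2)*m - 32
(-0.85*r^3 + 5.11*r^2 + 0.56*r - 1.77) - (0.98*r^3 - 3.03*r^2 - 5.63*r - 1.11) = -1.83*r^3 + 8.14*r^2 + 6.19*r - 0.66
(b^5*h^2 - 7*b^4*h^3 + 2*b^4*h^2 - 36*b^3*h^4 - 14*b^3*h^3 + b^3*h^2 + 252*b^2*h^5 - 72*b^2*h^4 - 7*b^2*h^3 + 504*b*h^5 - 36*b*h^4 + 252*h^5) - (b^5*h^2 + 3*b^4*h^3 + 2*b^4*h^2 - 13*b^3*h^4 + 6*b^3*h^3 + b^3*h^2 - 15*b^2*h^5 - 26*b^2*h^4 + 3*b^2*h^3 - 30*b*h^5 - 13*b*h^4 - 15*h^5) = -10*b^4*h^3 - 23*b^3*h^4 - 20*b^3*h^3 + 267*b^2*h^5 - 46*b^2*h^4 - 10*b^2*h^3 + 534*b*h^5 - 23*b*h^4 + 267*h^5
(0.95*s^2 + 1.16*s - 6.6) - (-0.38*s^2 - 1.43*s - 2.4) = 1.33*s^2 + 2.59*s - 4.2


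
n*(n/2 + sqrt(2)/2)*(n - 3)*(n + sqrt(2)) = n^4/2 - 3*n^3/2 + sqrt(2)*n^3 - 3*sqrt(2)*n^2 + n^2 - 3*n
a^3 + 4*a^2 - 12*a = a*(a - 2)*(a + 6)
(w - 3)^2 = w^2 - 6*w + 9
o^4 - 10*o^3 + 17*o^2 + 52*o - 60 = (o - 6)*(o - 5)*(o - 1)*(o + 2)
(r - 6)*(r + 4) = r^2 - 2*r - 24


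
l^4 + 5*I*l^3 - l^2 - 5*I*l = l*(l + 5*I)*(-I*l - I)*(I*l - I)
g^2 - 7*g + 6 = (g - 6)*(g - 1)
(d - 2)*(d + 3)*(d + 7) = d^3 + 8*d^2 + d - 42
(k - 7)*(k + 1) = k^2 - 6*k - 7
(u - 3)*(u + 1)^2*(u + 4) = u^4 + 3*u^3 - 9*u^2 - 23*u - 12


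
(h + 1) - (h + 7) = -6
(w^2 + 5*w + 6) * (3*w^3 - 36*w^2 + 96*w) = 3*w^5 - 21*w^4 - 66*w^3 + 264*w^2 + 576*w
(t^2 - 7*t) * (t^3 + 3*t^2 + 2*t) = t^5 - 4*t^4 - 19*t^3 - 14*t^2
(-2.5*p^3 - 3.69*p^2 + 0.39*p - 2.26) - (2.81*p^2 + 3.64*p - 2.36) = -2.5*p^3 - 6.5*p^2 - 3.25*p + 0.1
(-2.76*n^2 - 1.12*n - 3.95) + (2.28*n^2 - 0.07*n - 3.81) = -0.48*n^2 - 1.19*n - 7.76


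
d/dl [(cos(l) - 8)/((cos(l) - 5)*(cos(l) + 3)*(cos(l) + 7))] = (-157*cos(l) - 19*cos(2*l) + cos(3*l) + 655)*sin(l)/(2*(cos(l) - 5)^2*(cos(l) + 3)^2*(cos(l) + 7)^2)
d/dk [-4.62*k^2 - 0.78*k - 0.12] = -9.24*k - 0.78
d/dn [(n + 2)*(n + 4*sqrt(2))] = 2*n + 2 + 4*sqrt(2)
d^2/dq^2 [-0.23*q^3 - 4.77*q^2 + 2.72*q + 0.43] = -1.38*q - 9.54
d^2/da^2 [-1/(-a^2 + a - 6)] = 2*(-a^2 + a + (2*a - 1)^2 - 6)/(a^2 - a + 6)^3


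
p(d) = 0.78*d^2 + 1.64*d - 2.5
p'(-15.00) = -21.76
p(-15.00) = 148.40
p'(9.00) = 15.68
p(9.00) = 75.44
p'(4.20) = 8.19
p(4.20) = 18.15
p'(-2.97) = -2.99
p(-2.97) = -0.49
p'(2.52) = 5.57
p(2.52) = 6.59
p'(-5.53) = -6.99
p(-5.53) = 12.28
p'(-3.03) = -3.09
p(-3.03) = -0.31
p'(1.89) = 4.59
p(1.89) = 3.39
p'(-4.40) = -5.22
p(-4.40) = 5.38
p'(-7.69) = -10.36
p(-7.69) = 31.01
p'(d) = 1.56*d + 1.64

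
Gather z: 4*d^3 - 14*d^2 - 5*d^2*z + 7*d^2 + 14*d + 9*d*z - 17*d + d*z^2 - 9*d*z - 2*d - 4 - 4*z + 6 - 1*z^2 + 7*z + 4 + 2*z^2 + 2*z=4*d^3 - 7*d^2 - 5*d + z^2*(d + 1) + z*(5 - 5*d^2) + 6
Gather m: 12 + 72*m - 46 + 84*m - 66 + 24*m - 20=180*m - 120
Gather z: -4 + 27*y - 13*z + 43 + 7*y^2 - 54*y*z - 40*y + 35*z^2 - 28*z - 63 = 7*y^2 - 13*y + 35*z^2 + z*(-54*y - 41) - 24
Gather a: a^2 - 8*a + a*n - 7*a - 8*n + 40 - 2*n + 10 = a^2 + a*(n - 15) - 10*n + 50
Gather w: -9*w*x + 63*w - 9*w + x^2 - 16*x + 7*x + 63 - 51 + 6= w*(54 - 9*x) + x^2 - 9*x + 18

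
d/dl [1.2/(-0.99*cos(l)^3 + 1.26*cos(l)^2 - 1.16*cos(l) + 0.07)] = (-3.564*cos(l)^2 + 3.024*cos(l) - 1.392)*sin(l)/(0.99*cos(l)^3 - 1.26*cos(l)^2 + 1.16*cos(l) - 0.07)^2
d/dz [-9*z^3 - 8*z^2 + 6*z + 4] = -27*z^2 - 16*z + 6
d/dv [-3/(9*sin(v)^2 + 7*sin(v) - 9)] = 3*(18*sin(v) + 7)*cos(v)/(7*sin(v) - 9*cos(v)^2)^2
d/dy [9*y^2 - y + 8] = 18*y - 1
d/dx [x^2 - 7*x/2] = 2*x - 7/2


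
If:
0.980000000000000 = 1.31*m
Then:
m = 0.75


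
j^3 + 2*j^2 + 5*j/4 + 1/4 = (j + 1/2)^2*(j + 1)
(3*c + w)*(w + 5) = 3*c*w + 15*c + w^2 + 5*w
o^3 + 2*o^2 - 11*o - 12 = (o - 3)*(o + 1)*(o + 4)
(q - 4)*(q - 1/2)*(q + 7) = q^3 + 5*q^2/2 - 59*q/2 + 14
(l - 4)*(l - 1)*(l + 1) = l^3 - 4*l^2 - l + 4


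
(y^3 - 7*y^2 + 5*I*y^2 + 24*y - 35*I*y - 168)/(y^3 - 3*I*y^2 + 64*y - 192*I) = (y - 7)/(y - 8*I)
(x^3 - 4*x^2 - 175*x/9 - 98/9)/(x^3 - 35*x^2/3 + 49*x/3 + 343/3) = (x + 2/3)/(x - 7)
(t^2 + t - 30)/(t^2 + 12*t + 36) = (t - 5)/(t + 6)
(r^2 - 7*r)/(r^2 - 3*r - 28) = r/(r + 4)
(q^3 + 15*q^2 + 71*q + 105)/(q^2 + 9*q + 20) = (q^2 + 10*q + 21)/(q + 4)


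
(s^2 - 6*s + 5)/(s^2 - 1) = (s - 5)/(s + 1)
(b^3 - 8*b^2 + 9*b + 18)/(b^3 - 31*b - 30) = (b - 3)/(b + 5)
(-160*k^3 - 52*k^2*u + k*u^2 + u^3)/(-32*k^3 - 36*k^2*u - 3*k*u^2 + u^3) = (5*k + u)/(k + u)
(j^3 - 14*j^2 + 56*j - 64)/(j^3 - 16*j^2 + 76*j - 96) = (j - 4)/(j - 6)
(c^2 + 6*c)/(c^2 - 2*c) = (c + 6)/(c - 2)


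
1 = 1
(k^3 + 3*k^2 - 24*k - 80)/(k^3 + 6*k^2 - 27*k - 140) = (k + 4)/(k + 7)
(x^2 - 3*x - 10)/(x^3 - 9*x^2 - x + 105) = (x + 2)/(x^2 - 4*x - 21)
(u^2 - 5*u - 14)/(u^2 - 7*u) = (u + 2)/u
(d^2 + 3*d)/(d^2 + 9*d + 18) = d/(d + 6)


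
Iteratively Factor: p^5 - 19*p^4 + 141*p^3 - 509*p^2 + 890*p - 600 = (p - 2)*(p^4 - 17*p^3 + 107*p^2 - 295*p + 300) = (p - 3)*(p - 2)*(p^3 - 14*p^2 + 65*p - 100) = (p - 4)*(p - 3)*(p - 2)*(p^2 - 10*p + 25) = (p - 5)*(p - 4)*(p - 3)*(p - 2)*(p - 5)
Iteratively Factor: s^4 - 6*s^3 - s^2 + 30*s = (s + 2)*(s^3 - 8*s^2 + 15*s) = s*(s + 2)*(s^2 - 8*s + 15) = s*(s - 5)*(s + 2)*(s - 3)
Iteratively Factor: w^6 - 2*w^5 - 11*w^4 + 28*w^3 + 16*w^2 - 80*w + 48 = (w + 2)*(w^5 - 4*w^4 - 3*w^3 + 34*w^2 - 52*w + 24) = (w - 1)*(w + 2)*(w^4 - 3*w^3 - 6*w^2 + 28*w - 24) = (w - 2)*(w - 1)*(w + 2)*(w^3 - w^2 - 8*w + 12) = (w - 2)*(w - 1)*(w + 2)*(w + 3)*(w^2 - 4*w + 4) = (w - 2)^2*(w - 1)*(w + 2)*(w + 3)*(w - 2)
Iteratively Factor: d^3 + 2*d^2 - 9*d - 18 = (d + 2)*(d^2 - 9) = (d + 2)*(d + 3)*(d - 3)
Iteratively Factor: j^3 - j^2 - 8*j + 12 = (j - 2)*(j^2 + j - 6) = (j - 2)^2*(j + 3)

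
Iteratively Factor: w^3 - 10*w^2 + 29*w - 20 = (w - 1)*(w^2 - 9*w + 20) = (w - 4)*(w - 1)*(w - 5)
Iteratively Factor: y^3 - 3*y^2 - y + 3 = (y - 3)*(y^2 - 1) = (y - 3)*(y - 1)*(y + 1)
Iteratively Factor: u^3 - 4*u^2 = (u - 4)*(u^2) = u*(u - 4)*(u)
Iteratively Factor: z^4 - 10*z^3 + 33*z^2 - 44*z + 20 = (z - 5)*(z^3 - 5*z^2 + 8*z - 4) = (z - 5)*(z - 2)*(z^2 - 3*z + 2) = (z - 5)*(z - 2)^2*(z - 1)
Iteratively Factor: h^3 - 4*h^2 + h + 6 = (h + 1)*(h^2 - 5*h + 6) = (h - 3)*(h + 1)*(h - 2)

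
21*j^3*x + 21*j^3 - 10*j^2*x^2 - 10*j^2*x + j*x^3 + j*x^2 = (-7*j + x)*(-3*j + x)*(j*x + j)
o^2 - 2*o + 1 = (o - 1)^2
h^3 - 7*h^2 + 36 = (h - 6)*(h - 3)*(h + 2)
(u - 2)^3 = u^3 - 6*u^2 + 12*u - 8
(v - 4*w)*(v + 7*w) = v^2 + 3*v*w - 28*w^2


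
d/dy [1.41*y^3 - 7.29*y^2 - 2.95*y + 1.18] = 4.23*y^2 - 14.58*y - 2.95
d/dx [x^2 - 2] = 2*x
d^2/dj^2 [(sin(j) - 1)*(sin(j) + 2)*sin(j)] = -9*sin(j)^3 - 4*sin(j)^2 + 8*sin(j) + 2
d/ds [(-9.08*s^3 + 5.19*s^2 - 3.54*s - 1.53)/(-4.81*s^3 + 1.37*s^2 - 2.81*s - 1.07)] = (12.5243*s^4 + 16.9748*s^3 - 2.6652*s^2 - 6.9144*s - 0.5115)/(23.1361*s^6 - 13.1794*s^5 + 28.9091*s^4 + 2.594*s^3 + 4.9643*s^2 + 6.0134*s + 1.1449)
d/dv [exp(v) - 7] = exp(v)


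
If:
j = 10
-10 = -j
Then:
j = 10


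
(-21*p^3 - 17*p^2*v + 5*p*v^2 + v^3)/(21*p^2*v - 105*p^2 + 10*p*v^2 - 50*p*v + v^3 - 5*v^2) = (-3*p^2 - 2*p*v + v^2)/(3*p*v - 15*p + v^2 - 5*v)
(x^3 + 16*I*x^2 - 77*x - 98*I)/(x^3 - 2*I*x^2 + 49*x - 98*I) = (x^2 + 9*I*x - 14)/(x^2 - 9*I*x - 14)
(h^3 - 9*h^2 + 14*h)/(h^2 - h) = (h^2 - 9*h + 14)/(h - 1)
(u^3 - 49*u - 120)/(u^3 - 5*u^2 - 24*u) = (u + 5)/u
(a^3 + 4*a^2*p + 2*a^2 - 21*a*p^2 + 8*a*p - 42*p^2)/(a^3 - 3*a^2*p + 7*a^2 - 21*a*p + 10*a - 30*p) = (a + 7*p)/(a + 5)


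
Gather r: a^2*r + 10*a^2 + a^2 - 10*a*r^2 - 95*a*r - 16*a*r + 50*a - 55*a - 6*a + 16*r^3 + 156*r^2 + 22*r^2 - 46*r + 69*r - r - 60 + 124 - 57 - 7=11*a^2 - 11*a + 16*r^3 + r^2*(178 - 10*a) + r*(a^2 - 111*a + 22)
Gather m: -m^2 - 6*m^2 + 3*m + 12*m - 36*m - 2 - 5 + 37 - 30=-7*m^2 - 21*m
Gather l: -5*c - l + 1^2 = -5*c - l + 1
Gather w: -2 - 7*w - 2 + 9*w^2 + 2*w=9*w^2 - 5*w - 4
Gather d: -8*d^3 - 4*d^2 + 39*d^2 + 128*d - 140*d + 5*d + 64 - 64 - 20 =-8*d^3 + 35*d^2 - 7*d - 20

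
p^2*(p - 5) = p^3 - 5*p^2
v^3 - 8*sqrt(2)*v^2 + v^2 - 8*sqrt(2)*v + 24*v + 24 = (v + 1)*(v - 6*sqrt(2))*(v - 2*sqrt(2))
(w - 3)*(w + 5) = w^2 + 2*w - 15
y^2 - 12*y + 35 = (y - 7)*(y - 5)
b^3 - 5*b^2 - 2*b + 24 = (b - 4)*(b - 3)*(b + 2)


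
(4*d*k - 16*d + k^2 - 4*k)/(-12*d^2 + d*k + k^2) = (4 - k)/(3*d - k)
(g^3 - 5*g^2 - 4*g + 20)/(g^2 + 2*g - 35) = (g^2 - 4)/(g + 7)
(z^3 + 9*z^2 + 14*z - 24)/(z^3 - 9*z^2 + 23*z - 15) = (z^2 + 10*z + 24)/(z^2 - 8*z + 15)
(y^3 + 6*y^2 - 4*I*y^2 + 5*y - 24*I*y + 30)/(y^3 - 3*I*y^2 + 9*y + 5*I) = (y + 6)/(y + I)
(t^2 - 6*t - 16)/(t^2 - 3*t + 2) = (t^2 - 6*t - 16)/(t^2 - 3*t + 2)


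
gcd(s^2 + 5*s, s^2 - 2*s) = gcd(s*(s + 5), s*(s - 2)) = s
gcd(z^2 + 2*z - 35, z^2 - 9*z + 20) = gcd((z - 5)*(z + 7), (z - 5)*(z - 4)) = z - 5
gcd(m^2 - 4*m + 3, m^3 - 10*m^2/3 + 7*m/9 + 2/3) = m - 3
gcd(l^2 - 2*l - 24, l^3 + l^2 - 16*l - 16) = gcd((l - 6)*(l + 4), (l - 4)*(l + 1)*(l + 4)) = l + 4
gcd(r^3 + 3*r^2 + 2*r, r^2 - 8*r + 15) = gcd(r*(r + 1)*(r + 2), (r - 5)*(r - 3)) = 1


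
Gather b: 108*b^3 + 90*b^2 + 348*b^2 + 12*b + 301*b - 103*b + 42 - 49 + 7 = 108*b^3 + 438*b^2 + 210*b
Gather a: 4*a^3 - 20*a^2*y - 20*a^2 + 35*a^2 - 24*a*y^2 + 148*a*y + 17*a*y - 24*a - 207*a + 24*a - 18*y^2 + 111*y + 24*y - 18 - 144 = 4*a^3 + a^2*(15 - 20*y) + a*(-24*y^2 + 165*y - 207) - 18*y^2 + 135*y - 162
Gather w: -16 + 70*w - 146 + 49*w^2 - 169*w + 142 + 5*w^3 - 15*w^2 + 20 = 5*w^3 + 34*w^2 - 99*w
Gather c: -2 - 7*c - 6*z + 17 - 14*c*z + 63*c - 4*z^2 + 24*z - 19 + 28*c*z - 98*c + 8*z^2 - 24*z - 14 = c*(14*z - 42) + 4*z^2 - 6*z - 18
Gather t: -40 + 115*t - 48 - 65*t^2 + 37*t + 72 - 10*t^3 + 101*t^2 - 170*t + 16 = -10*t^3 + 36*t^2 - 18*t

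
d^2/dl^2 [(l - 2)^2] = 2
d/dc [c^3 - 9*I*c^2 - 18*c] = 3*c^2 - 18*I*c - 18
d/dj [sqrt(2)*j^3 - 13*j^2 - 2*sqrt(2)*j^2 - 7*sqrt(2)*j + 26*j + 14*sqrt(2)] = 3*sqrt(2)*j^2 - 26*j - 4*sqrt(2)*j - 7*sqrt(2) + 26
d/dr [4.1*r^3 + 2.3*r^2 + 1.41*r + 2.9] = 12.3*r^2 + 4.6*r + 1.41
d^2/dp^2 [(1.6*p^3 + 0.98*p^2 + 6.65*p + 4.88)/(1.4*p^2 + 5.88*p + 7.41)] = (-7.105427357601e-15*p^5 + 87.37456*p^3 + 414.66936*p^2 + 354.22812*p - 235.67586)/(2.744*p^6 + 34.5744*p^5 + 188.78328*p^4 + 569.292192*p^3 + 999.202932*p^2 + 968.578884*p + 406.869021)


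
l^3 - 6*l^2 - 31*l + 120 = (l - 8)*(l - 3)*(l + 5)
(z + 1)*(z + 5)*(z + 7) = z^3 + 13*z^2 + 47*z + 35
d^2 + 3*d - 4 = (d - 1)*(d + 4)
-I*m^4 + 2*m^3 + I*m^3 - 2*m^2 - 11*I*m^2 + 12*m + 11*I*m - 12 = (m - 3*I)*(m + I)*(m + 4*I)*(-I*m + I)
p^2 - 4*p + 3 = (p - 3)*(p - 1)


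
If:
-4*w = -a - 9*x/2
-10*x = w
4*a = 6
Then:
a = 3/2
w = 30/89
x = -3/89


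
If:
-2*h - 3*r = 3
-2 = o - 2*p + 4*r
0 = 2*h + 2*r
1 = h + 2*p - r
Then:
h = 3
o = 5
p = -5/2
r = -3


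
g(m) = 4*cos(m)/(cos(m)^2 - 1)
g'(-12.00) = 44.33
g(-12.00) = -11.72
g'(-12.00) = 44.33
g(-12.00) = -11.72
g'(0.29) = 328.16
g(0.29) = -46.88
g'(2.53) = 35.30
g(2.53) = 9.93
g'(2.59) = 47.96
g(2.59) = 12.41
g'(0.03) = 296296.31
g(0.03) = -4443.78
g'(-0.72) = -21.84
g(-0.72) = -6.92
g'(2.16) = 9.11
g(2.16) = 3.22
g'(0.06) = 37037.07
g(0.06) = -1110.44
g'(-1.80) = -4.55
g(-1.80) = 0.96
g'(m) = -4*sin(m)/(cos(m)^2 - 1) + 8*sin(m)*cos(m)^2/(cos(m)^2 - 1)^2 = 4*(cos(m)^2 + 1)/sin(m)^3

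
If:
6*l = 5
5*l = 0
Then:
No Solution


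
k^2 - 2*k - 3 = (k - 3)*(k + 1)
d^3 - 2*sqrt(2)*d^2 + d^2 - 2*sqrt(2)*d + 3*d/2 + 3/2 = (d + 1)*(d - 3*sqrt(2)/2)*(d - sqrt(2)/2)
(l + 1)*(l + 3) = l^2 + 4*l + 3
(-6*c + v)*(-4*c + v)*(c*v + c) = 24*c^3*v + 24*c^3 - 10*c^2*v^2 - 10*c^2*v + c*v^3 + c*v^2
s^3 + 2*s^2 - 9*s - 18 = (s - 3)*(s + 2)*(s + 3)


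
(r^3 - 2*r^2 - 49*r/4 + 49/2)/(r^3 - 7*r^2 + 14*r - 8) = (r^2 - 49/4)/(r^2 - 5*r + 4)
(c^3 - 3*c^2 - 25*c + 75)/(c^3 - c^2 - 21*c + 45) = (c - 5)/(c - 3)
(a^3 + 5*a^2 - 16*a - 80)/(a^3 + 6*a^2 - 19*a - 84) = (a^2 + 9*a + 20)/(a^2 + 10*a + 21)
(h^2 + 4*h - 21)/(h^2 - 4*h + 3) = (h + 7)/(h - 1)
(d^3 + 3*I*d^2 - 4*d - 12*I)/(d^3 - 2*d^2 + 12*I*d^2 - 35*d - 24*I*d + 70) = (d^2 + d*(2 + 3*I) + 6*I)/(d^2 + 12*I*d - 35)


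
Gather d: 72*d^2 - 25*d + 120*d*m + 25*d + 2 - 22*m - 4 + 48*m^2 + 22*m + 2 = 72*d^2 + 120*d*m + 48*m^2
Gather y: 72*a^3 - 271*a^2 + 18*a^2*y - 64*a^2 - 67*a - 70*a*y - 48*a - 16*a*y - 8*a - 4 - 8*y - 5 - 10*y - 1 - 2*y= 72*a^3 - 335*a^2 - 123*a + y*(18*a^2 - 86*a - 20) - 10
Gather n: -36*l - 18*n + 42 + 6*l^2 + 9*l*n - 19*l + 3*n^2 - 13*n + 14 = 6*l^2 - 55*l + 3*n^2 + n*(9*l - 31) + 56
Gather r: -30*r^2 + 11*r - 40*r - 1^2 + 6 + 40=-30*r^2 - 29*r + 45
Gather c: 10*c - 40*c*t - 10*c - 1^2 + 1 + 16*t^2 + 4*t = -40*c*t + 16*t^2 + 4*t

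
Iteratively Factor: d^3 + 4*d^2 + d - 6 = (d + 3)*(d^2 + d - 2) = (d + 2)*(d + 3)*(d - 1)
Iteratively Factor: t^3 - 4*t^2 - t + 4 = (t - 1)*(t^2 - 3*t - 4) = (t - 4)*(t - 1)*(t + 1)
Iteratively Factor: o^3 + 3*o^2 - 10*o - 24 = (o + 4)*(o^2 - o - 6) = (o - 3)*(o + 4)*(o + 2)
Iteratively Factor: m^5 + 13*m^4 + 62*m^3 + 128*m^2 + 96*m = (m)*(m^4 + 13*m^3 + 62*m^2 + 128*m + 96) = m*(m + 4)*(m^3 + 9*m^2 + 26*m + 24) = m*(m + 2)*(m + 4)*(m^2 + 7*m + 12) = m*(m + 2)*(m + 4)^2*(m + 3)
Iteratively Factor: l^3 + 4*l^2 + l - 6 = (l + 2)*(l^2 + 2*l - 3) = (l + 2)*(l + 3)*(l - 1)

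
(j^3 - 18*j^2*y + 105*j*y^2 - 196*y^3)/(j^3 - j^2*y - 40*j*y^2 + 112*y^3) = (-j^2 + 14*j*y - 49*y^2)/(-j^2 - 3*j*y + 28*y^2)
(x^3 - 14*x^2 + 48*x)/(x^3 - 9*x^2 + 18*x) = (x - 8)/(x - 3)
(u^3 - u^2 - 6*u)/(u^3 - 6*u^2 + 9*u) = (u + 2)/(u - 3)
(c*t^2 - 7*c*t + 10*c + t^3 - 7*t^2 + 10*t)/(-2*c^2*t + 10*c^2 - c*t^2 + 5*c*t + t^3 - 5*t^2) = (t - 2)/(-2*c + t)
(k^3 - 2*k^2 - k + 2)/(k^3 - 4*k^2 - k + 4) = (k - 2)/(k - 4)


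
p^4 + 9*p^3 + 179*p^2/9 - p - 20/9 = (p - 1/3)*(p + 1/3)*(p + 4)*(p + 5)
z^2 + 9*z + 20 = (z + 4)*(z + 5)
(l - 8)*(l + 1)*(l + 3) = l^3 - 4*l^2 - 29*l - 24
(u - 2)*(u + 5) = u^2 + 3*u - 10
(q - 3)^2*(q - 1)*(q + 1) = q^4 - 6*q^3 + 8*q^2 + 6*q - 9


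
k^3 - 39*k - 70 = (k - 7)*(k + 2)*(k + 5)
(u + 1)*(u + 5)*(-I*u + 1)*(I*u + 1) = u^4 + 6*u^3 + 6*u^2 + 6*u + 5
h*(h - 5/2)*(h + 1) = h^3 - 3*h^2/2 - 5*h/2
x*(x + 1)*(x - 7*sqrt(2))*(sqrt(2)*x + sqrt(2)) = sqrt(2)*x^4 - 14*x^3 + 2*sqrt(2)*x^3 - 28*x^2 + sqrt(2)*x^2 - 14*x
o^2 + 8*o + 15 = (o + 3)*(o + 5)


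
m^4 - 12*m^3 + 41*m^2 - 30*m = m*(m - 6)*(m - 5)*(m - 1)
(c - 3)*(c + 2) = c^2 - c - 6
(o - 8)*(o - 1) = o^2 - 9*o + 8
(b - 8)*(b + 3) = b^2 - 5*b - 24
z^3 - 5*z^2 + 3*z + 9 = (z - 3)^2*(z + 1)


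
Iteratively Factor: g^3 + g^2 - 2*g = (g + 2)*(g^2 - g) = (g - 1)*(g + 2)*(g)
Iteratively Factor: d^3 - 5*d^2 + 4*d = (d - 4)*(d^2 - d) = (d - 4)*(d - 1)*(d)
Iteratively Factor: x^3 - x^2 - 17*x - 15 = (x + 1)*(x^2 - 2*x - 15) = (x + 1)*(x + 3)*(x - 5)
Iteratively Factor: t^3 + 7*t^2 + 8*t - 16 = (t + 4)*(t^2 + 3*t - 4) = (t + 4)^2*(t - 1)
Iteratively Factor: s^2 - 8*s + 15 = (s - 3)*(s - 5)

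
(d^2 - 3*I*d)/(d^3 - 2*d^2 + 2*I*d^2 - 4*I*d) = (d - 3*I)/(d^2 + 2*d*(-1 + I) - 4*I)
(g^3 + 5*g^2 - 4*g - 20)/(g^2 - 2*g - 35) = (g^2 - 4)/(g - 7)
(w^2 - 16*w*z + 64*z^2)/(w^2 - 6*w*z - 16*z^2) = (w - 8*z)/(w + 2*z)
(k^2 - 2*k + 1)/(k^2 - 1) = (k - 1)/(k + 1)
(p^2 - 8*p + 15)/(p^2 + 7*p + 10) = (p^2 - 8*p + 15)/(p^2 + 7*p + 10)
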